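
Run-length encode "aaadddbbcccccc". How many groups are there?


Input: aaadddbbcccccc
Scanning for consecutive runs:
  Group 1: 'a' x 3 (positions 0-2)
  Group 2: 'd' x 3 (positions 3-5)
  Group 3: 'b' x 2 (positions 6-7)
  Group 4: 'c' x 6 (positions 8-13)
Total groups: 4

4


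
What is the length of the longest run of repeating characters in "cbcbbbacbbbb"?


Input: "cbcbbbacbbbb"
Scanning for longest run:
  Position 1 ('b'): new char, reset run to 1
  Position 2 ('c'): new char, reset run to 1
  Position 3 ('b'): new char, reset run to 1
  Position 4 ('b'): continues run of 'b', length=2
  Position 5 ('b'): continues run of 'b', length=3
  Position 6 ('a'): new char, reset run to 1
  Position 7 ('c'): new char, reset run to 1
  Position 8 ('b'): new char, reset run to 1
  Position 9 ('b'): continues run of 'b', length=2
  Position 10 ('b'): continues run of 'b', length=3
  Position 11 ('b'): continues run of 'b', length=4
Longest run: 'b' with length 4

4


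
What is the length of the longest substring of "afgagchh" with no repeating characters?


Input: "afgagchh"
Sliding window (track last position of each char):
  Position 0 ('a'): window [0,0] length 1 -- new best
  Position 1 ('f'): window [0,1] length 2 -- new best
  Position 2 ('g'): window [0,2] length 3 -- new best
  Position 3 ('a'): repeat (last at 0), move window start to 1
  Position 3 ('a'): window [1,3] length 3
  Position 4 ('g'): repeat (last at 2), move window start to 3
  Position 4 ('g'): window [3,4] length 2
  Position 5 ('c'): window [3,5] length 3
  Position 6 ('h'): window [3,6] length 4 -- new best
  Position 7 ('h'): repeat (last at 6), move window start to 7
  Position 7 ('h'): window [7,7] length 1
Longest substring with no repeats: "agch" with length 4

4


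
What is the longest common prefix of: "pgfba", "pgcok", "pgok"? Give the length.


Words: pgfba, pgcok, pgok
  Position 0: all 'p' => match
  Position 1: all 'g' => match
  Position 2: ('f', 'c', 'o') => mismatch, stop
LCP = "pg" (length 2)

2


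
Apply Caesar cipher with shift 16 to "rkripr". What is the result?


Caesar cipher: shift "rkripr" by 16
  'r' (pos 17) + 16 = pos 7 = 'h'
  'k' (pos 10) + 16 = pos 0 = 'a'
  'r' (pos 17) + 16 = pos 7 = 'h'
  'i' (pos 8) + 16 = pos 24 = 'y'
  'p' (pos 15) + 16 = pos 5 = 'f'
  'r' (pos 17) + 16 = pos 7 = 'h'
Result: hahyfh

hahyfh


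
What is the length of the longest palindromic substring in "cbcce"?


Input: "cbcce"
Checking substrings for palindromes:
  [0:3] "cbc" (len 3) => palindrome
  [2:4] "cc" (len 2) => palindrome
Longest palindromic substring: "cbc" with length 3

3


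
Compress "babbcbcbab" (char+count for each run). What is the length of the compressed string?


Input: babbcbcbab
Runs:
  'b' x 1 => "b1"
  'a' x 1 => "a1"
  'b' x 2 => "b2"
  'c' x 1 => "c1"
  'b' x 1 => "b1"
  'c' x 1 => "c1"
  'b' x 1 => "b1"
  'a' x 1 => "a1"
  'b' x 1 => "b1"
Compressed: "b1a1b2c1b1c1b1a1b1"
Compressed length: 18

18


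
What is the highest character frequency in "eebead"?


Input: eebead
Character counts:
  'a': 1
  'b': 1
  'd': 1
  'e': 3
Maximum frequency: 3

3


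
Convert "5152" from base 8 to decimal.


Input: "5152" in base 8
Positional expansion:
  Digit '5' (value 5) x 8^3 = 2560
  Digit '1' (value 1) x 8^2 = 64
  Digit '5' (value 5) x 8^1 = 40
  Digit '2' (value 2) x 8^0 = 2
Sum = 2666

2666


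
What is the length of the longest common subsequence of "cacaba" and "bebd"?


LCS of "cacaba" and "bebd"
DP table:
           b    e    b    d
      0    0    0    0    0
  c   0    0    0    0    0
  a   0    0    0    0    0
  c   0    0    0    0    0
  a   0    0    0    0    0
  b   0    1    1    1    1
  a   0    1    1    1    1
LCS length = dp[6][4] = 1

1


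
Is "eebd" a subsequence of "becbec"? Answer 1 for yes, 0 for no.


Check if "eebd" is a subsequence of "becbec"
Greedy scan:
  Position 0 ('b'): no match needed
  Position 1 ('e'): matches sub[0] = 'e'
  Position 2 ('c'): no match needed
  Position 3 ('b'): no match needed
  Position 4 ('e'): matches sub[1] = 'e'
  Position 5 ('c'): no match needed
Only matched 2/4 characters => not a subsequence

0


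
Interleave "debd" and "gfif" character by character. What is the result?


Interleaving "debd" and "gfif":
  Position 0: 'd' from first, 'g' from second => "dg"
  Position 1: 'e' from first, 'f' from second => "ef"
  Position 2: 'b' from first, 'i' from second => "bi"
  Position 3: 'd' from first, 'f' from second => "df"
Result: dgefbidf

dgefbidf


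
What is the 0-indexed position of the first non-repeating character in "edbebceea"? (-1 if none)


Input: edbebceea
Character frequencies:
  'a': 1
  'b': 2
  'c': 1
  'd': 1
  'e': 4
Scanning left to right for freq == 1:
  Position 0 ('e'): freq=4, skip
  Position 1 ('d'): unique! => answer = 1

1


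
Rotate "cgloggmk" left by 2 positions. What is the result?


Input: "cgloggmk", rotate left by 2
First 2 characters: "cg"
Remaining characters: "loggmk"
Concatenate remaining + first: "loggmk" + "cg" = "loggmkcg"

loggmkcg


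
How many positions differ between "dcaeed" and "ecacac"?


Comparing "dcaeed" and "ecacac" position by position:
  Position 0: 'd' vs 'e' => DIFFER
  Position 1: 'c' vs 'c' => same
  Position 2: 'a' vs 'a' => same
  Position 3: 'e' vs 'c' => DIFFER
  Position 4: 'e' vs 'a' => DIFFER
  Position 5: 'd' vs 'c' => DIFFER
Positions that differ: 4

4


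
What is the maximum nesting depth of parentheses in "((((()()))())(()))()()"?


Input: "((((()()))())(()))()()"
Tracking depth:
  Position 0 '(': depth becomes 1
  Position 1 '(': depth becomes 2
  Position 2 '(': depth becomes 3
  Position 3 '(': depth becomes 4
  Position 4 '(': depth becomes 5
  Position 5 ')': depth becomes 4
  Position 6 '(': depth becomes 5
  Position 7 ')': depth becomes 4
  Position 8 ')': depth becomes 3
  Position 9 ')': depth becomes 2
  Position 10 '(': depth becomes 3
  Position 11 ')': depth becomes 2
  Position 12 ')': depth becomes 1
  Position 13 '(': depth becomes 2
  Position 14 '(': depth becomes 3
  Position 15 ')': depth becomes 2
  Position 16 ')': depth becomes 1
  Position 17 ')': depth becomes 0
  Position 18 '(': depth becomes 1
  Position 19 ')': depth becomes 0
  Position 20 '(': depth becomes 1
  Position 21 ')': depth becomes 0
Maximum depth reached: 5

5


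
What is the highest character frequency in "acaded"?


Input: acaded
Character counts:
  'a': 2
  'c': 1
  'd': 2
  'e': 1
Maximum frequency: 2

2


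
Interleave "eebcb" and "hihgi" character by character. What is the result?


Interleaving "eebcb" and "hihgi":
  Position 0: 'e' from first, 'h' from second => "eh"
  Position 1: 'e' from first, 'i' from second => "ei"
  Position 2: 'b' from first, 'h' from second => "bh"
  Position 3: 'c' from first, 'g' from second => "cg"
  Position 4: 'b' from first, 'i' from second => "bi"
Result: eheibhcgbi

eheibhcgbi


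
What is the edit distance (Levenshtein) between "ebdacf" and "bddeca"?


Computing edit distance: "ebdacf" -> "bddeca"
DP table:
           b    d    d    e    c    a
      0    1    2    3    4    5    6
  e   1    1    2    3    3    4    5
  b   2    1    2    3    4    4    5
  d   3    2    1    2    3    4    5
  a   4    3    2    2    3    4    4
  c   5    4    3    3    3    3    4
  f   6    5    4    4    4    4    4
Edit distance = dp[6][6] = 4

4


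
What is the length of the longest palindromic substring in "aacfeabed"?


Input: "aacfeabed"
Checking substrings for palindromes:
  [0:2] "aa" (len 2) => palindrome
Longest palindromic substring: "aa" with length 2

2


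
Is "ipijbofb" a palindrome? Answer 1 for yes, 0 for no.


Input: ipijbofb
Reversed: bfobjipi
  Compare pos 0 ('i') with pos 7 ('b'): MISMATCH
  Compare pos 1 ('p') with pos 6 ('f'): MISMATCH
  Compare pos 2 ('i') with pos 5 ('o'): MISMATCH
  Compare pos 3 ('j') with pos 4 ('b'): MISMATCH
Result: not a palindrome

0


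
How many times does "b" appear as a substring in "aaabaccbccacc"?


Searching for "b" in "aaabaccbccacc"
Scanning each position:
  Position 0: "a" => no
  Position 1: "a" => no
  Position 2: "a" => no
  Position 3: "b" => MATCH
  Position 4: "a" => no
  Position 5: "c" => no
  Position 6: "c" => no
  Position 7: "b" => MATCH
  Position 8: "c" => no
  Position 9: "c" => no
  Position 10: "a" => no
  Position 11: "c" => no
  Position 12: "c" => no
Total occurrences: 2

2


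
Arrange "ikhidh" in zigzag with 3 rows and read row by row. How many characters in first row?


Zigzag "ikhidh" into 3 rows:
Placing characters:
  'i' => row 0
  'k' => row 1
  'h' => row 2
  'i' => row 1
  'd' => row 0
  'h' => row 1
Rows:
  Row 0: "id"
  Row 1: "kih"
  Row 2: "h"
First row length: 2

2


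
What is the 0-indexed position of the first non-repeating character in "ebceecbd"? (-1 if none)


Input: ebceecbd
Character frequencies:
  'b': 2
  'c': 2
  'd': 1
  'e': 3
Scanning left to right for freq == 1:
  Position 0 ('e'): freq=3, skip
  Position 1 ('b'): freq=2, skip
  Position 2 ('c'): freq=2, skip
  Position 3 ('e'): freq=3, skip
  Position 4 ('e'): freq=3, skip
  Position 5 ('c'): freq=2, skip
  Position 6 ('b'): freq=2, skip
  Position 7 ('d'): unique! => answer = 7

7


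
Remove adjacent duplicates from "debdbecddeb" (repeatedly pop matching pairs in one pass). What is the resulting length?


Input: debdbecddeb
Stack-based adjacent duplicate removal:
  Read 'd': push. Stack: d
  Read 'e': push. Stack: de
  Read 'b': push. Stack: deb
  Read 'd': push. Stack: debd
  Read 'b': push. Stack: debdb
  Read 'e': push. Stack: debdbe
  Read 'c': push. Stack: debdbec
  Read 'd': push. Stack: debdbecd
  Read 'd': matches stack top 'd' => pop. Stack: debdbec
  Read 'e': push. Stack: debdbece
  Read 'b': push. Stack: debdbeceb
Final stack: "debdbeceb" (length 9)

9


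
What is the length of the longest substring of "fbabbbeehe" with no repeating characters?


Input: "fbabbbeehe"
Sliding window (track last position of each char):
  Position 0 ('f'): window [0,0] length 1 -- new best
  Position 1 ('b'): window [0,1] length 2 -- new best
  Position 2 ('a'): window [0,2] length 3 -- new best
  Position 3 ('b'): repeat (last at 1), move window start to 2
  Position 3 ('b'): window [2,3] length 2
  Position 4 ('b'): repeat (last at 3), move window start to 4
  Position 4 ('b'): window [4,4] length 1
  Position 5 ('b'): repeat (last at 4), move window start to 5
  Position 5 ('b'): window [5,5] length 1
  Position 6 ('e'): window [5,6] length 2
  Position 7 ('e'): repeat (last at 6), move window start to 7
  Position 7 ('e'): window [7,7] length 1
  Position 8 ('h'): window [7,8] length 2
  Position 9 ('e'): repeat (last at 7), move window start to 8
  Position 9 ('e'): window [8,9] length 2
Longest substring with no repeats: "fba" with length 3

3


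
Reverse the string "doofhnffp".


Input: doofhnffp
Reading characters right to left:
  Position 8: 'p'
  Position 7: 'f'
  Position 6: 'f'
  Position 5: 'n'
  Position 4: 'h'
  Position 3: 'f'
  Position 2: 'o'
  Position 1: 'o'
  Position 0: 'd'
Reversed: pffnhfood

pffnhfood


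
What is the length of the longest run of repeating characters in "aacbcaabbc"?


Input: "aacbcaabbc"
Scanning for longest run:
  Position 1 ('a'): continues run of 'a', length=2
  Position 2 ('c'): new char, reset run to 1
  Position 3 ('b'): new char, reset run to 1
  Position 4 ('c'): new char, reset run to 1
  Position 5 ('a'): new char, reset run to 1
  Position 6 ('a'): continues run of 'a', length=2
  Position 7 ('b'): new char, reset run to 1
  Position 8 ('b'): continues run of 'b', length=2
  Position 9 ('c'): new char, reset run to 1
Longest run: 'a' with length 2

2


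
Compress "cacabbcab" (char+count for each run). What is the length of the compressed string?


Input: cacabbcab
Runs:
  'c' x 1 => "c1"
  'a' x 1 => "a1"
  'c' x 1 => "c1"
  'a' x 1 => "a1"
  'b' x 2 => "b2"
  'c' x 1 => "c1"
  'a' x 1 => "a1"
  'b' x 1 => "b1"
Compressed: "c1a1c1a1b2c1a1b1"
Compressed length: 16

16


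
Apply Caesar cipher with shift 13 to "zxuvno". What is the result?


Caesar cipher: shift "zxuvno" by 13
  'z' (pos 25) + 13 = pos 12 = 'm'
  'x' (pos 23) + 13 = pos 10 = 'k'
  'u' (pos 20) + 13 = pos 7 = 'h'
  'v' (pos 21) + 13 = pos 8 = 'i'
  'n' (pos 13) + 13 = pos 0 = 'a'
  'o' (pos 14) + 13 = pos 1 = 'b'
Result: mkhiab

mkhiab


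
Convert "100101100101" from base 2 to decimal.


Input: "100101100101" in base 2
Positional expansion:
  Digit '1' (value 1) x 2^11 = 2048
  Digit '0' (value 0) x 2^10 = 0
  Digit '0' (value 0) x 2^9 = 0
  Digit '1' (value 1) x 2^8 = 256
  Digit '0' (value 0) x 2^7 = 0
  Digit '1' (value 1) x 2^6 = 64
  Digit '1' (value 1) x 2^5 = 32
  Digit '0' (value 0) x 2^4 = 0
  Digit '0' (value 0) x 2^3 = 0
  Digit '1' (value 1) x 2^2 = 4
  Digit '0' (value 0) x 2^1 = 0
  Digit '1' (value 1) x 2^0 = 1
Sum = 2405

2405


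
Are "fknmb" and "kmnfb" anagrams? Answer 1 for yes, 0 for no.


Strings: "fknmb", "kmnfb"
Sorted first:  bfkmn
Sorted second: bfkmn
Sorted forms match => anagrams

1


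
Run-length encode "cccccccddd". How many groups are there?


Input: cccccccddd
Scanning for consecutive runs:
  Group 1: 'c' x 7 (positions 0-6)
  Group 2: 'd' x 3 (positions 7-9)
Total groups: 2

2


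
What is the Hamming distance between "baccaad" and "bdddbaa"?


Comparing "baccaad" and "bdddbaa" position by position:
  Position 0: 'b' vs 'b' => same
  Position 1: 'a' vs 'd' => differ
  Position 2: 'c' vs 'd' => differ
  Position 3: 'c' vs 'd' => differ
  Position 4: 'a' vs 'b' => differ
  Position 5: 'a' vs 'a' => same
  Position 6: 'd' vs 'a' => differ
Total differences (Hamming distance): 5

5


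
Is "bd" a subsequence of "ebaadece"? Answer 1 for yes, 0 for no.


Check if "bd" is a subsequence of "ebaadece"
Greedy scan:
  Position 0 ('e'): no match needed
  Position 1 ('b'): matches sub[0] = 'b'
  Position 2 ('a'): no match needed
  Position 3 ('a'): no match needed
  Position 4 ('d'): matches sub[1] = 'd'
  Position 5 ('e'): no match needed
  Position 6 ('c'): no match needed
  Position 7 ('e'): no match needed
All 2 characters matched => is a subsequence

1


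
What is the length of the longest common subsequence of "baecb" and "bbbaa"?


LCS of "baecb" and "bbbaa"
DP table:
           b    b    b    a    a
      0    0    0    0    0    0
  b   0    1    1    1    1    1
  a   0    1    1    1    2    2
  e   0    1    1    1    2    2
  c   0    1    1    1    2    2
  b   0    1    2    2    2    2
LCS length = dp[5][5] = 2

2


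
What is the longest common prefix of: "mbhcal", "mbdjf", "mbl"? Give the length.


Words: mbhcal, mbdjf, mbl
  Position 0: all 'm' => match
  Position 1: all 'b' => match
  Position 2: ('h', 'd', 'l') => mismatch, stop
LCP = "mb" (length 2)

2


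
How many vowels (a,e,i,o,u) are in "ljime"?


Input: ljime
Checking each character:
  'l' at position 0: consonant
  'j' at position 1: consonant
  'i' at position 2: vowel (running total: 1)
  'm' at position 3: consonant
  'e' at position 4: vowel (running total: 2)
Total vowels: 2

2


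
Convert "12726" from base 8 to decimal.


Input: "12726" in base 8
Positional expansion:
  Digit '1' (value 1) x 8^4 = 4096
  Digit '2' (value 2) x 8^3 = 1024
  Digit '7' (value 7) x 8^2 = 448
  Digit '2' (value 2) x 8^1 = 16
  Digit '6' (value 6) x 8^0 = 6
Sum = 5590

5590


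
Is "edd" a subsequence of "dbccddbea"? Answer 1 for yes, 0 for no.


Check if "edd" is a subsequence of "dbccddbea"
Greedy scan:
  Position 0 ('d'): no match needed
  Position 1 ('b'): no match needed
  Position 2 ('c'): no match needed
  Position 3 ('c'): no match needed
  Position 4 ('d'): no match needed
  Position 5 ('d'): no match needed
  Position 6 ('b'): no match needed
  Position 7 ('e'): matches sub[0] = 'e'
  Position 8 ('a'): no match needed
Only matched 1/3 characters => not a subsequence

0


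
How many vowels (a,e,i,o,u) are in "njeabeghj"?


Input: njeabeghj
Checking each character:
  'n' at position 0: consonant
  'j' at position 1: consonant
  'e' at position 2: vowel (running total: 1)
  'a' at position 3: vowel (running total: 2)
  'b' at position 4: consonant
  'e' at position 5: vowel (running total: 3)
  'g' at position 6: consonant
  'h' at position 7: consonant
  'j' at position 8: consonant
Total vowels: 3

3


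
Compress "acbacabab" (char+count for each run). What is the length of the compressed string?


Input: acbacabab
Runs:
  'a' x 1 => "a1"
  'c' x 1 => "c1"
  'b' x 1 => "b1"
  'a' x 1 => "a1"
  'c' x 1 => "c1"
  'a' x 1 => "a1"
  'b' x 1 => "b1"
  'a' x 1 => "a1"
  'b' x 1 => "b1"
Compressed: "a1c1b1a1c1a1b1a1b1"
Compressed length: 18

18


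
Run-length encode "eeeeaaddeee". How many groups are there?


Input: eeeeaaddeee
Scanning for consecutive runs:
  Group 1: 'e' x 4 (positions 0-3)
  Group 2: 'a' x 2 (positions 4-5)
  Group 3: 'd' x 2 (positions 6-7)
  Group 4: 'e' x 3 (positions 8-10)
Total groups: 4

4


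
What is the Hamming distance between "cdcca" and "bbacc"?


Comparing "cdcca" and "bbacc" position by position:
  Position 0: 'c' vs 'b' => differ
  Position 1: 'd' vs 'b' => differ
  Position 2: 'c' vs 'a' => differ
  Position 3: 'c' vs 'c' => same
  Position 4: 'a' vs 'c' => differ
Total differences (Hamming distance): 4

4


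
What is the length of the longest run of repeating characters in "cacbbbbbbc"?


Input: "cacbbbbbbc"
Scanning for longest run:
  Position 1 ('a'): new char, reset run to 1
  Position 2 ('c'): new char, reset run to 1
  Position 3 ('b'): new char, reset run to 1
  Position 4 ('b'): continues run of 'b', length=2
  Position 5 ('b'): continues run of 'b', length=3
  Position 6 ('b'): continues run of 'b', length=4
  Position 7 ('b'): continues run of 'b', length=5
  Position 8 ('b'): continues run of 'b', length=6
  Position 9 ('c'): new char, reset run to 1
Longest run: 'b' with length 6

6


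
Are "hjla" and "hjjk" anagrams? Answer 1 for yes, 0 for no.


Strings: "hjla", "hjjk"
Sorted first:  ahjl
Sorted second: hjjk
Differ at position 0: 'a' vs 'h' => not anagrams

0


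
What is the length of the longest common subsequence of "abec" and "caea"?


LCS of "abec" and "caea"
DP table:
           c    a    e    a
      0    0    0    0    0
  a   0    0    1    1    1
  b   0    0    1    1    1
  e   0    0    1    2    2
  c   0    1    1    2    2
LCS length = dp[4][4] = 2

2


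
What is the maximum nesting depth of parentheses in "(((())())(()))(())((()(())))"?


Input: "(((())())(()))(())((()(())))"
Tracking depth:
  Position 0 '(': depth becomes 1
  Position 1 '(': depth becomes 2
  Position 2 '(': depth becomes 3
  Position 3 '(': depth becomes 4
  Position 4 ')': depth becomes 3
  Position 5 ')': depth becomes 2
  Position 6 '(': depth becomes 3
  Position 7 ')': depth becomes 2
  Position 8 ')': depth becomes 1
  Position 9 '(': depth becomes 2
  Position 10 '(': depth becomes 3
  Position 11 ')': depth becomes 2
  Position 12 ')': depth becomes 1
  Position 13 ')': depth becomes 0
  Position 14 '(': depth becomes 1
  Position 15 '(': depth becomes 2
  Position 16 ')': depth becomes 1
  Position 17 ')': depth becomes 0
  Position 18 '(': depth becomes 1
  Position 19 '(': depth becomes 2
  Position 20 '(': depth becomes 3
  Position 21 ')': depth becomes 2
  Position 22 '(': depth becomes 3
  Position 23 '(': depth becomes 4
  Position 24 ')': depth becomes 3
  Position 25 ')': depth becomes 2
  Position 26 ')': depth becomes 1
  Position 27 ')': depth becomes 0
Maximum depth reached: 4

4


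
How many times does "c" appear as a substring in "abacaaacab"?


Searching for "c" in "abacaaacab"
Scanning each position:
  Position 0: "a" => no
  Position 1: "b" => no
  Position 2: "a" => no
  Position 3: "c" => MATCH
  Position 4: "a" => no
  Position 5: "a" => no
  Position 6: "a" => no
  Position 7: "c" => MATCH
  Position 8: "a" => no
  Position 9: "b" => no
Total occurrences: 2

2


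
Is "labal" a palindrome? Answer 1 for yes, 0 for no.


Input: labal
Reversed: labal
  Compare pos 0 ('l') with pos 4 ('l'): match
  Compare pos 1 ('a') with pos 3 ('a'): match
Result: palindrome

1


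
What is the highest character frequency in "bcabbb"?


Input: bcabbb
Character counts:
  'a': 1
  'b': 4
  'c': 1
Maximum frequency: 4

4


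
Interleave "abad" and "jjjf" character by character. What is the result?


Interleaving "abad" and "jjjf":
  Position 0: 'a' from first, 'j' from second => "aj"
  Position 1: 'b' from first, 'j' from second => "bj"
  Position 2: 'a' from first, 'j' from second => "aj"
  Position 3: 'd' from first, 'f' from second => "df"
Result: ajbjajdf

ajbjajdf


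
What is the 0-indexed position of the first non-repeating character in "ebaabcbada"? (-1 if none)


Input: ebaabcbada
Character frequencies:
  'a': 4
  'b': 3
  'c': 1
  'd': 1
  'e': 1
Scanning left to right for freq == 1:
  Position 0 ('e'): unique! => answer = 0

0


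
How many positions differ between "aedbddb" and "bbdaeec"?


Comparing "aedbddb" and "bbdaeec" position by position:
  Position 0: 'a' vs 'b' => DIFFER
  Position 1: 'e' vs 'b' => DIFFER
  Position 2: 'd' vs 'd' => same
  Position 3: 'b' vs 'a' => DIFFER
  Position 4: 'd' vs 'e' => DIFFER
  Position 5: 'd' vs 'e' => DIFFER
  Position 6: 'b' vs 'c' => DIFFER
Positions that differ: 6

6


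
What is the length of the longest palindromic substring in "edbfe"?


Input: "edbfe"
Checking substrings for palindromes:
  No multi-char palindromic substrings found
Longest palindromic substring: "e" with length 1

1


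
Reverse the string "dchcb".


Input: dchcb
Reading characters right to left:
  Position 4: 'b'
  Position 3: 'c'
  Position 2: 'h'
  Position 1: 'c'
  Position 0: 'd'
Reversed: bchcd

bchcd


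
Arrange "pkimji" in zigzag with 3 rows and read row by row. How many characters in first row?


Zigzag "pkimji" into 3 rows:
Placing characters:
  'p' => row 0
  'k' => row 1
  'i' => row 2
  'm' => row 1
  'j' => row 0
  'i' => row 1
Rows:
  Row 0: "pj"
  Row 1: "kmi"
  Row 2: "i"
First row length: 2

2


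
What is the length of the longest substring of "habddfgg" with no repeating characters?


Input: "habddfgg"
Sliding window (track last position of each char):
  Position 0 ('h'): window [0,0] length 1 -- new best
  Position 1 ('a'): window [0,1] length 2 -- new best
  Position 2 ('b'): window [0,2] length 3 -- new best
  Position 3 ('d'): window [0,3] length 4 -- new best
  Position 4 ('d'): repeat (last at 3), move window start to 4
  Position 4 ('d'): window [4,4] length 1
  Position 5 ('f'): window [4,5] length 2
  Position 6 ('g'): window [4,6] length 3
  Position 7 ('g'): repeat (last at 6), move window start to 7
  Position 7 ('g'): window [7,7] length 1
Longest substring with no repeats: "habd" with length 4

4


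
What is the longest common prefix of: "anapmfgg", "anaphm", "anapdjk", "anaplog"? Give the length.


Words: anapmfgg, anaphm, anapdjk, anaplog
  Position 0: all 'a' => match
  Position 1: all 'n' => match
  Position 2: all 'a' => match
  Position 3: all 'p' => match
  Position 4: ('m', 'h', 'd', 'l') => mismatch, stop
LCP = "anap" (length 4)

4


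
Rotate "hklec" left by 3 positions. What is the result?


Input: "hklec", rotate left by 3
First 3 characters: "hkl"
Remaining characters: "ec"
Concatenate remaining + first: "ec" + "hkl" = "echkl"

echkl


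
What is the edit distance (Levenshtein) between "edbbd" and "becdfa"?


Computing edit distance: "edbbd" -> "becdfa"
DP table:
           b    e    c    d    f    a
      0    1    2    3    4    5    6
  e   1    1    1    2    3    4    5
  d   2    2    2    2    2    3    4
  b   3    2    3    3    3    3    4
  b   4    3    3    4    4    4    4
  d   5    4    4    4    4    5    5
Edit distance = dp[5][6] = 5

5


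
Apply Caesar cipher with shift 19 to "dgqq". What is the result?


Caesar cipher: shift "dgqq" by 19
  'd' (pos 3) + 19 = pos 22 = 'w'
  'g' (pos 6) + 19 = pos 25 = 'z'
  'q' (pos 16) + 19 = pos 9 = 'j'
  'q' (pos 16) + 19 = pos 9 = 'j'
Result: wzjj

wzjj


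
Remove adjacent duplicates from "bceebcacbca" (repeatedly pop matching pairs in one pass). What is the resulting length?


Input: bceebcacbca
Stack-based adjacent duplicate removal:
  Read 'b': push. Stack: b
  Read 'c': push. Stack: bc
  Read 'e': push. Stack: bce
  Read 'e': matches stack top 'e' => pop. Stack: bc
  Read 'b': push. Stack: bcb
  Read 'c': push. Stack: bcbc
  Read 'a': push. Stack: bcbca
  Read 'c': push. Stack: bcbcac
  Read 'b': push. Stack: bcbcacb
  Read 'c': push. Stack: bcbcacbc
  Read 'a': push. Stack: bcbcacbca
Final stack: "bcbcacbca" (length 9)

9


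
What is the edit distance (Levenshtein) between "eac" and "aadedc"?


Computing edit distance: "eac" -> "aadedc"
DP table:
           a    a    d    e    d    c
      0    1    2    3    4    5    6
  e   1    1    2    3    3    4    5
  a   2    1    1    2    3    4    5
  c   3    2    2    2    3    4    4
Edit distance = dp[3][6] = 4

4


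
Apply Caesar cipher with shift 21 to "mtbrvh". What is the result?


Caesar cipher: shift "mtbrvh" by 21
  'm' (pos 12) + 21 = pos 7 = 'h'
  't' (pos 19) + 21 = pos 14 = 'o'
  'b' (pos 1) + 21 = pos 22 = 'w'
  'r' (pos 17) + 21 = pos 12 = 'm'
  'v' (pos 21) + 21 = pos 16 = 'q'
  'h' (pos 7) + 21 = pos 2 = 'c'
Result: howmqc

howmqc


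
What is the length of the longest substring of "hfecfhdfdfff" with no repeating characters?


Input: "hfecfhdfdfff"
Sliding window (track last position of each char):
  Position 0 ('h'): window [0,0] length 1 -- new best
  Position 1 ('f'): window [0,1] length 2 -- new best
  Position 2 ('e'): window [0,2] length 3 -- new best
  Position 3 ('c'): window [0,3] length 4 -- new best
  Position 4 ('f'): repeat (last at 1), move window start to 2
  Position 4 ('f'): window [2,4] length 3
  Position 5 ('h'): window [2,5] length 4
  Position 6 ('d'): window [2,6] length 5 -- new best
  Position 7 ('f'): repeat (last at 4), move window start to 5
  Position 7 ('f'): window [5,7] length 3
  Position 8 ('d'): repeat (last at 6), move window start to 7
  Position 8 ('d'): window [7,8] length 2
  Position 9 ('f'): repeat (last at 7), move window start to 8
  Position 9 ('f'): window [8,9] length 2
  Position 10 ('f'): repeat (last at 9), move window start to 10
  Position 10 ('f'): window [10,10] length 1
  Position 11 ('f'): repeat (last at 10), move window start to 11
  Position 11 ('f'): window [11,11] length 1
Longest substring with no repeats: "ecfhd" with length 5

5


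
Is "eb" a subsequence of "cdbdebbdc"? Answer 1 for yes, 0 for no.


Check if "eb" is a subsequence of "cdbdebbdc"
Greedy scan:
  Position 0 ('c'): no match needed
  Position 1 ('d'): no match needed
  Position 2 ('b'): no match needed
  Position 3 ('d'): no match needed
  Position 4 ('e'): matches sub[0] = 'e'
  Position 5 ('b'): matches sub[1] = 'b'
  Position 6 ('b'): no match needed
  Position 7 ('d'): no match needed
  Position 8 ('c'): no match needed
All 2 characters matched => is a subsequence

1


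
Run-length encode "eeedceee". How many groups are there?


Input: eeedceee
Scanning for consecutive runs:
  Group 1: 'e' x 3 (positions 0-2)
  Group 2: 'd' x 1 (positions 3-3)
  Group 3: 'c' x 1 (positions 4-4)
  Group 4: 'e' x 3 (positions 5-7)
Total groups: 4

4


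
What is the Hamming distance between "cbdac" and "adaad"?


Comparing "cbdac" and "adaad" position by position:
  Position 0: 'c' vs 'a' => differ
  Position 1: 'b' vs 'd' => differ
  Position 2: 'd' vs 'a' => differ
  Position 3: 'a' vs 'a' => same
  Position 4: 'c' vs 'd' => differ
Total differences (Hamming distance): 4

4


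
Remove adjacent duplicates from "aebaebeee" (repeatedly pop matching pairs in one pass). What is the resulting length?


Input: aebaebeee
Stack-based adjacent duplicate removal:
  Read 'a': push. Stack: a
  Read 'e': push. Stack: ae
  Read 'b': push. Stack: aeb
  Read 'a': push. Stack: aeba
  Read 'e': push. Stack: aebae
  Read 'b': push. Stack: aebaeb
  Read 'e': push. Stack: aebaebe
  Read 'e': matches stack top 'e' => pop. Stack: aebaeb
  Read 'e': push. Stack: aebaebe
Final stack: "aebaebe" (length 7)

7


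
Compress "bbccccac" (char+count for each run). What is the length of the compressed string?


Input: bbccccac
Runs:
  'b' x 2 => "b2"
  'c' x 4 => "c4"
  'a' x 1 => "a1"
  'c' x 1 => "c1"
Compressed: "b2c4a1c1"
Compressed length: 8

8


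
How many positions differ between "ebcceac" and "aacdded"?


Comparing "ebcceac" and "aacdded" position by position:
  Position 0: 'e' vs 'a' => DIFFER
  Position 1: 'b' vs 'a' => DIFFER
  Position 2: 'c' vs 'c' => same
  Position 3: 'c' vs 'd' => DIFFER
  Position 4: 'e' vs 'd' => DIFFER
  Position 5: 'a' vs 'e' => DIFFER
  Position 6: 'c' vs 'd' => DIFFER
Positions that differ: 6

6


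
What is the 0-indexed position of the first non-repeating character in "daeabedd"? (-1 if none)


Input: daeabedd
Character frequencies:
  'a': 2
  'b': 1
  'd': 3
  'e': 2
Scanning left to right for freq == 1:
  Position 0 ('d'): freq=3, skip
  Position 1 ('a'): freq=2, skip
  Position 2 ('e'): freq=2, skip
  Position 3 ('a'): freq=2, skip
  Position 4 ('b'): unique! => answer = 4

4


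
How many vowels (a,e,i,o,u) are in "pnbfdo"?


Input: pnbfdo
Checking each character:
  'p' at position 0: consonant
  'n' at position 1: consonant
  'b' at position 2: consonant
  'f' at position 3: consonant
  'd' at position 4: consonant
  'o' at position 5: vowel (running total: 1)
Total vowels: 1

1


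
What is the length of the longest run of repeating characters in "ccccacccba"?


Input: "ccccacccba"
Scanning for longest run:
  Position 1 ('c'): continues run of 'c', length=2
  Position 2 ('c'): continues run of 'c', length=3
  Position 3 ('c'): continues run of 'c', length=4
  Position 4 ('a'): new char, reset run to 1
  Position 5 ('c'): new char, reset run to 1
  Position 6 ('c'): continues run of 'c', length=2
  Position 7 ('c'): continues run of 'c', length=3
  Position 8 ('b'): new char, reset run to 1
  Position 9 ('a'): new char, reset run to 1
Longest run: 'c' with length 4

4


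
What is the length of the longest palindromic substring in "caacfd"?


Input: "caacfd"
Checking substrings for palindromes:
  [0:4] "caac" (len 4) => palindrome
  [1:3] "aa" (len 2) => palindrome
Longest palindromic substring: "caac" with length 4

4


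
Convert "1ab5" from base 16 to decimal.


Input: "1ab5" in base 16
Positional expansion:
  Digit '1' (value 1) x 16^3 = 4096
  Digit 'a' (value 10) x 16^2 = 2560
  Digit 'b' (value 11) x 16^1 = 176
  Digit '5' (value 5) x 16^0 = 5
Sum = 6837

6837


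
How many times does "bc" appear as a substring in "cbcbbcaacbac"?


Searching for "bc" in "cbcbbcaacbac"
Scanning each position:
  Position 0: "cb" => no
  Position 1: "bc" => MATCH
  Position 2: "cb" => no
  Position 3: "bb" => no
  Position 4: "bc" => MATCH
  Position 5: "ca" => no
  Position 6: "aa" => no
  Position 7: "ac" => no
  Position 8: "cb" => no
  Position 9: "ba" => no
  Position 10: "ac" => no
Total occurrences: 2

2


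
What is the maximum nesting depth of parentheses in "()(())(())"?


Input: "()(())(())"
Tracking depth:
  Position 0 '(': depth becomes 1
  Position 1 ')': depth becomes 0
  Position 2 '(': depth becomes 1
  Position 3 '(': depth becomes 2
  Position 4 ')': depth becomes 1
  Position 5 ')': depth becomes 0
  Position 6 '(': depth becomes 1
  Position 7 '(': depth becomes 2
  Position 8 ')': depth becomes 1
  Position 9 ')': depth becomes 0
Maximum depth reached: 2

2


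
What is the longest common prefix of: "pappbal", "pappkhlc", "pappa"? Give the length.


Words: pappbal, pappkhlc, pappa
  Position 0: all 'p' => match
  Position 1: all 'a' => match
  Position 2: all 'p' => match
  Position 3: all 'p' => match
  Position 4: ('b', 'k', 'a') => mismatch, stop
LCP = "papp" (length 4)

4


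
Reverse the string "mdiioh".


Input: mdiioh
Reading characters right to left:
  Position 5: 'h'
  Position 4: 'o'
  Position 3: 'i'
  Position 2: 'i'
  Position 1: 'd'
  Position 0: 'm'
Reversed: hoiidm

hoiidm


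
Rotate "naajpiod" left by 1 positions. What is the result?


Input: "naajpiod", rotate left by 1
First 1 characters: "n"
Remaining characters: "aajpiod"
Concatenate remaining + first: "aajpiod" + "n" = "aajpiodn"

aajpiodn


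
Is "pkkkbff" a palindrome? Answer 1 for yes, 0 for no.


Input: pkkkbff
Reversed: ffbkkkp
  Compare pos 0 ('p') with pos 6 ('f'): MISMATCH
  Compare pos 1 ('k') with pos 5 ('f'): MISMATCH
  Compare pos 2 ('k') with pos 4 ('b'): MISMATCH
Result: not a palindrome

0


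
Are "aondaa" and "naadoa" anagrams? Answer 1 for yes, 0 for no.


Strings: "aondaa", "naadoa"
Sorted first:  aaadno
Sorted second: aaadno
Sorted forms match => anagrams

1


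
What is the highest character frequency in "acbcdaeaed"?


Input: acbcdaeaed
Character counts:
  'a': 3
  'b': 1
  'c': 2
  'd': 2
  'e': 2
Maximum frequency: 3

3


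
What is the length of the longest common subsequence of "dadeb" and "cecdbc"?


LCS of "dadeb" and "cecdbc"
DP table:
           c    e    c    d    b    c
      0    0    0    0    0    0    0
  d   0    0    0    0    1    1    1
  a   0    0    0    0    1    1    1
  d   0    0    0    0    1    1    1
  e   0    0    1    1    1    1    1
  b   0    0    1    1    1    2    2
LCS length = dp[5][6] = 2

2


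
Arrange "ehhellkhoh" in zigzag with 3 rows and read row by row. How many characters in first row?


Zigzag "ehhellkhoh" into 3 rows:
Placing characters:
  'e' => row 0
  'h' => row 1
  'h' => row 2
  'e' => row 1
  'l' => row 0
  'l' => row 1
  'k' => row 2
  'h' => row 1
  'o' => row 0
  'h' => row 1
Rows:
  Row 0: "elo"
  Row 1: "helhh"
  Row 2: "hk"
First row length: 3

3


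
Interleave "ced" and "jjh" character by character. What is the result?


Interleaving "ced" and "jjh":
  Position 0: 'c' from first, 'j' from second => "cj"
  Position 1: 'e' from first, 'j' from second => "ej"
  Position 2: 'd' from first, 'h' from second => "dh"
Result: cjejdh

cjejdh


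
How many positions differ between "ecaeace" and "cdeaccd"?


Comparing "ecaeace" and "cdeaccd" position by position:
  Position 0: 'e' vs 'c' => DIFFER
  Position 1: 'c' vs 'd' => DIFFER
  Position 2: 'a' vs 'e' => DIFFER
  Position 3: 'e' vs 'a' => DIFFER
  Position 4: 'a' vs 'c' => DIFFER
  Position 5: 'c' vs 'c' => same
  Position 6: 'e' vs 'd' => DIFFER
Positions that differ: 6

6


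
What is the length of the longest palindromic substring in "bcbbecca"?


Input: "bcbbecca"
Checking substrings for palindromes:
  [0:3] "bcb" (len 3) => palindrome
  [2:4] "bb" (len 2) => palindrome
  [5:7] "cc" (len 2) => palindrome
Longest palindromic substring: "bcb" with length 3

3


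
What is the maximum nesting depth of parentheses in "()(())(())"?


Input: "()(())(())"
Tracking depth:
  Position 0 '(': depth becomes 1
  Position 1 ')': depth becomes 0
  Position 2 '(': depth becomes 1
  Position 3 '(': depth becomes 2
  Position 4 ')': depth becomes 1
  Position 5 ')': depth becomes 0
  Position 6 '(': depth becomes 1
  Position 7 '(': depth becomes 2
  Position 8 ')': depth becomes 1
  Position 9 ')': depth becomes 0
Maximum depth reached: 2

2


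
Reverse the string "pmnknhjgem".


Input: pmnknhjgem
Reading characters right to left:
  Position 9: 'm'
  Position 8: 'e'
  Position 7: 'g'
  Position 6: 'j'
  Position 5: 'h'
  Position 4: 'n'
  Position 3: 'k'
  Position 2: 'n'
  Position 1: 'm'
  Position 0: 'p'
Reversed: megjhnknmp

megjhnknmp


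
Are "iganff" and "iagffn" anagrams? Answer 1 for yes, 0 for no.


Strings: "iganff", "iagffn"
Sorted first:  affgin
Sorted second: affgin
Sorted forms match => anagrams

1


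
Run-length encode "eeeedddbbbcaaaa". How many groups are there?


Input: eeeedddbbbcaaaa
Scanning for consecutive runs:
  Group 1: 'e' x 4 (positions 0-3)
  Group 2: 'd' x 3 (positions 4-6)
  Group 3: 'b' x 3 (positions 7-9)
  Group 4: 'c' x 1 (positions 10-10)
  Group 5: 'a' x 4 (positions 11-14)
Total groups: 5

5


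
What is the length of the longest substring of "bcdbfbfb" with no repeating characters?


Input: "bcdbfbfb"
Sliding window (track last position of each char):
  Position 0 ('b'): window [0,0] length 1 -- new best
  Position 1 ('c'): window [0,1] length 2 -- new best
  Position 2 ('d'): window [0,2] length 3 -- new best
  Position 3 ('b'): repeat (last at 0), move window start to 1
  Position 3 ('b'): window [1,3] length 3
  Position 4 ('f'): window [1,4] length 4 -- new best
  Position 5 ('b'): repeat (last at 3), move window start to 4
  Position 5 ('b'): window [4,5] length 2
  Position 6 ('f'): repeat (last at 4), move window start to 5
  Position 6 ('f'): window [5,6] length 2
  Position 7 ('b'): repeat (last at 5), move window start to 6
  Position 7 ('b'): window [6,7] length 2
Longest substring with no repeats: "cdbf" with length 4

4


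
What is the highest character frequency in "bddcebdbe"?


Input: bddcebdbe
Character counts:
  'b': 3
  'c': 1
  'd': 3
  'e': 2
Maximum frequency: 3

3


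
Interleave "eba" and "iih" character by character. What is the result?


Interleaving "eba" and "iih":
  Position 0: 'e' from first, 'i' from second => "ei"
  Position 1: 'b' from first, 'i' from second => "bi"
  Position 2: 'a' from first, 'h' from second => "ah"
Result: eibiah

eibiah


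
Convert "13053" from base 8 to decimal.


Input: "13053" in base 8
Positional expansion:
  Digit '1' (value 1) x 8^4 = 4096
  Digit '3' (value 3) x 8^3 = 1536
  Digit '0' (value 0) x 8^2 = 0
  Digit '5' (value 5) x 8^1 = 40
  Digit '3' (value 3) x 8^0 = 3
Sum = 5675

5675


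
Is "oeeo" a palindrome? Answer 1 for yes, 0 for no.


Input: oeeo
Reversed: oeeo
  Compare pos 0 ('o') with pos 3 ('o'): match
  Compare pos 1 ('e') with pos 2 ('e'): match
Result: palindrome

1


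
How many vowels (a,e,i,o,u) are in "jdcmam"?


Input: jdcmam
Checking each character:
  'j' at position 0: consonant
  'd' at position 1: consonant
  'c' at position 2: consonant
  'm' at position 3: consonant
  'a' at position 4: vowel (running total: 1)
  'm' at position 5: consonant
Total vowels: 1

1


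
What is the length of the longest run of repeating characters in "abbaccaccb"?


Input: "abbaccaccb"
Scanning for longest run:
  Position 1 ('b'): new char, reset run to 1
  Position 2 ('b'): continues run of 'b', length=2
  Position 3 ('a'): new char, reset run to 1
  Position 4 ('c'): new char, reset run to 1
  Position 5 ('c'): continues run of 'c', length=2
  Position 6 ('a'): new char, reset run to 1
  Position 7 ('c'): new char, reset run to 1
  Position 8 ('c'): continues run of 'c', length=2
  Position 9 ('b'): new char, reset run to 1
Longest run: 'b' with length 2

2


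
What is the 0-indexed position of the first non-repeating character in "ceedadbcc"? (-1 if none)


Input: ceedadbcc
Character frequencies:
  'a': 1
  'b': 1
  'c': 3
  'd': 2
  'e': 2
Scanning left to right for freq == 1:
  Position 0 ('c'): freq=3, skip
  Position 1 ('e'): freq=2, skip
  Position 2 ('e'): freq=2, skip
  Position 3 ('d'): freq=2, skip
  Position 4 ('a'): unique! => answer = 4

4


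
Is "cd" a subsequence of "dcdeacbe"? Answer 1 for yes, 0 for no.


Check if "cd" is a subsequence of "dcdeacbe"
Greedy scan:
  Position 0 ('d'): no match needed
  Position 1 ('c'): matches sub[0] = 'c'
  Position 2 ('d'): matches sub[1] = 'd'
  Position 3 ('e'): no match needed
  Position 4 ('a'): no match needed
  Position 5 ('c'): no match needed
  Position 6 ('b'): no match needed
  Position 7 ('e'): no match needed
All 2 characters matched => is a subsequence

1


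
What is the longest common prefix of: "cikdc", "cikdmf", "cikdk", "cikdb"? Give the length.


Words: cikdc, cikdmf, cikdk, cikdb
  Position 0: all 'c' => match
  Position 1: all 'i' => match
  Position 2: all 'k' => match
  Position 3: all 'd' => match
  Position 4: ('c', 'm', 'k', 'b') => mismatch, stop
LCP = "cikd" (length 4)

4
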